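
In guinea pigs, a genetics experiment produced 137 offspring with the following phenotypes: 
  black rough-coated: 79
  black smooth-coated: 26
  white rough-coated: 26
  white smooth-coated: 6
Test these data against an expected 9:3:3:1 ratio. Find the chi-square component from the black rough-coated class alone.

0.049

Expected counts for N = 137 under a 9:3:3:1 ratio (total parts = 16):
  black rough-coated: 137 × 9/16 = 77.0625
  black smooth-coated: 137 × 3/16 = 25.6875
  white rough-coated: 137 × 3/16 = 25.6875
  white smooth-coated: 137 × 1/16 = 8.5625
Contribution of black rough-coated: (79 − 77.0625)² / 77.0625 = 0.0487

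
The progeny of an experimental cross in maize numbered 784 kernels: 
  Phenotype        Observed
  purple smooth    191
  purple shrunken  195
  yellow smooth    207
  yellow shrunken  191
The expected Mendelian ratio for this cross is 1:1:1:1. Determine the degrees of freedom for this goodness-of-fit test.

A goodness-of-fit test with 4 phenotype classes has df = 4 − 1 = 3.

3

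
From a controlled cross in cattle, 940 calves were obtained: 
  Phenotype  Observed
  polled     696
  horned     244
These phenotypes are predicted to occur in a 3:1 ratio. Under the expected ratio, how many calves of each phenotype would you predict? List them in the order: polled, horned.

Total ratio parts = 4. Expected numbers out of 940:
  polled: 940 × 3/4 = 705
  horned: 940 × 1/4 = 235

705, 235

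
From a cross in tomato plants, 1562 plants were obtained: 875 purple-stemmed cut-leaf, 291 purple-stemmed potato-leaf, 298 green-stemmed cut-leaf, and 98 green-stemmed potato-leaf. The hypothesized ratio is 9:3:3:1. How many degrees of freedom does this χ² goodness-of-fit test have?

A goodness-of-fit test with 4 phenotype classes has df = 4 − 1 = 3.

3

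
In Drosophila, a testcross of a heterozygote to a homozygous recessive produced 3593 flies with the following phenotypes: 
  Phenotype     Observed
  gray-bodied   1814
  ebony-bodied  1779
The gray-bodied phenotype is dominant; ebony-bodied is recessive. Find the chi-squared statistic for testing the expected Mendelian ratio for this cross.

0.341

A testcross of a heterozygote (Aa × aa) gives a 1:1 phenotypic ratio.
Total ratio parts = 2. Expected numbers out of 3593:
  gray-bodied: 3593 × 1/2 = 1796.5
  ebony-bodied: 3593 × 1/2 = 1796.5
χ² = Σ (O − E)² / E
  gray-bodied: (1814 − 1796.5)² / 1796.5 = 0.1705
  ebony-bodied: (1779 − 1796.5)² / 1796.5 = 0.1705
χ² = 0.1705 + 0.1705 = 0.341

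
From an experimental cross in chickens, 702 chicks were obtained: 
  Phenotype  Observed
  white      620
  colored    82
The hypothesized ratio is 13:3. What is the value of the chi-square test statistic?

23.027

Expected counts for N = 702 under a 13:3 ratio (total parts = 16):
  white: 702 × 13/16 = 570.375
  colored: 702 × 3/16 = 131.625
χ² = Σ (O − E)² / E
  white: (620 − 570.375)² / 570.375 = 4.3176
  colored: (82 − 131.625)² / 131.625 = 18.7095
χ² = 4.3176 + 18.7095 = 23.0271 ≈ 23.027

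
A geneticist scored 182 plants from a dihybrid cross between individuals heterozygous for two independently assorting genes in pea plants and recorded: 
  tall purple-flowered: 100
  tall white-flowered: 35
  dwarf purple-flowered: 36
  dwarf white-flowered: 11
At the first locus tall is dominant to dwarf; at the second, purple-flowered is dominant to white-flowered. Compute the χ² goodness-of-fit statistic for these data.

A dihybrid F₂ with independent assortment and complete dominance at both loci gives a 9:3:3:1 phenotypic ratio.
The 9:3:3:1 ratio has 16 parts, so with N = 182 the expected counts are:
  tall purple-flowered: 182 × 9/16 = 102.375
  tall white-flowered: 182 × 3/16 = 34.125
  dwarf purple-flowered: 182 × 3/16 = 34.125
  dwarf white-flowered: 182 × 1/16 = 11.375
χ² = Σ (O − E)² / E
  tall purple-flowered: (100 − 102.375)² / 102.375 = 0.0551
  tall white-flowered: (35 − 34.125)² / 34.125 = 0.0224
  dwarf purple-flowered: (36 − 34.125)² / 34.125 = 0.1030
  dwarf white-flowered: (11 − 11.375)² / 11.375 = 0.0124
χ² = 0.0551 + 0.0224 + 0.1030 + 0.0124 = 0.1929 ≈ 0.193

0.193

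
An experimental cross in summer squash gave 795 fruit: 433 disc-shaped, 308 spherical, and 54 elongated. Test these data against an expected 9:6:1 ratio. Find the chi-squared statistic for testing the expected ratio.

1.152

Under the 9:6:1 hypothesis (Σ ratio = 16, N = 795):
  disc-shaped: 795 × 9/16 = 447.1875
  spherical: 795 × 6/16 = 298.125
  elongated: 795 × 1/16 = 49.6875
χ² = Σ (O − E)² / E
  disc-shaped: (433 − 447.1875)² / 447.1875 = 0.4501
  spherical: (308 − 298.125)² / 298.125 = 0.3271
  elongated: (54 − 49.6875)² / 49.6875 = 0.3743
χ² = 0.4501 + 0.3271 + 0.3743 = 1.1515 ≈ 1.152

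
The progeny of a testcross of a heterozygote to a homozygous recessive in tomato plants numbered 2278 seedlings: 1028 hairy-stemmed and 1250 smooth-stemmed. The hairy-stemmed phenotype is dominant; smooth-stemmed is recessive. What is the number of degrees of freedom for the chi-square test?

1

A testcross of a heterozygote (Aa × aa) gives a 1:1 phenotypic ratio.
A goodness-of-fit test with 2 phenotype classes has df = 2 − 1 = 1.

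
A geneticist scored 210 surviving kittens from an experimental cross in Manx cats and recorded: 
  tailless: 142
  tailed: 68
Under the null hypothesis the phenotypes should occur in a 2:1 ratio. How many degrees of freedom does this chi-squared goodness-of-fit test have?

A goodness-of-fit test with 2 phenotype classes has df = 2 − 1 = 1.

1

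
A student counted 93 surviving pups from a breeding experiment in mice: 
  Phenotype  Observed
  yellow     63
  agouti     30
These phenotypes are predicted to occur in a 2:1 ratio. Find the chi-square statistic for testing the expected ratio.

0.048

Expected counts for N = 93 under a 2:1 ratio (total parts = 3):
  yellow: 93 × 2/3 = 62
  agouti: 93 × 1/3 = 31
χ² = Σ (O − E)² / E
  yellow: (63 − 62)² / 62 = 0.0161
  agouti: (30 − 31)² / 31 = 0.0323
χ² = 0.0161 + 0.0323 = 0.0484 ≈ 0.048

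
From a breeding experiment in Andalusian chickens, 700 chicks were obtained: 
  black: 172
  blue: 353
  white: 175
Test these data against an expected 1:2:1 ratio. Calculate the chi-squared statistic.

The 1:2:1 ratio has 4 parts, so with N = 700 the expected counts are:
  black: 700 × 1/4 = 175
  blue: 700 × 2/4 = 350
  white: 700 × 1/4 = 175
χ² = Σ (O − E)² / E
  black: (172 − 175)² / 175 = 0.0514
  blue: (353 − 350)² / 350 = 0.0257
  white: (175 − 175)² / 175 = 0.0000
χ² = 0.0514 + 0.0257 + 0.0000 = 0.0771 ≈ 0.077

0.077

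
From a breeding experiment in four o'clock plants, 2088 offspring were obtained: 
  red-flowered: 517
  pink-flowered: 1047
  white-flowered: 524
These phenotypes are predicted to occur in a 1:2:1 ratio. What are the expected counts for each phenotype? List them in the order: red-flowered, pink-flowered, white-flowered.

Expected counts for N = 2088 under a 1:2:1 ratio (total parts = 4):
  red-flowered: 2088 × 1/4 = 522
  pink-flowered: 2088 × 2/4 = 1044
  white-flowered: 2088 × 1/4 = 522

522, 1044, 522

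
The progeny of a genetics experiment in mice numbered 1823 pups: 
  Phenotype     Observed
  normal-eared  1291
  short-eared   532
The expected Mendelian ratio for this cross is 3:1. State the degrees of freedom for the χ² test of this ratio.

A goodness-of-fit test with 2 phenotype classes has df = 2 − 1 = 1.

1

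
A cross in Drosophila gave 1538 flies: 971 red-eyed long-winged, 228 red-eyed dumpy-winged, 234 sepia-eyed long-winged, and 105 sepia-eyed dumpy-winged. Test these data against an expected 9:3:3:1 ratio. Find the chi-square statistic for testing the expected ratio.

36.670

Under the 9:3:3:1 hypothesis (Σ ratio = 16, N = 1538):
  red-eyed long-winged: 1538 × 9/16 = 865.125
  red-eyed dumpy-winged: 1538 × 3/16 = 288.375
  sepia-eyed long-winged: 1538 × 3/16 = 288.375
  sepia-eyed dumpy-winged: 1538 × 1/16 = 96.125
χ² = Σ (O − E)² / E
  red-eyed long-winged: (971 − 865.125)² / 865.125 = 12.9571
  red-eyed dumpy-winged: (228 − 288.375)² / 288.375 = 12.6403
  sepia-eyed long-winged: (234 − 288.375)² / 288.375 = 10.2528
  sepia-eyed dumpy-winged: (105 − 96.125)² / 96.125 = 0.8194
χ² = 12.9571 + 12.6403 + 10.2528 + 0.8194 = 36.6696 ≈ 36.670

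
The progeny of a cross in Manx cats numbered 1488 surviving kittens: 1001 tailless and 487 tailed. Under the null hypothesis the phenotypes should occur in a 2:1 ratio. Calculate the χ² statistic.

Under the 2:1 hypothesis (Σ ratio = 3, N = 1488):
  tailless: 1488 × 2/3 = 992
  tailed: 1488 × 1/3 = 496
χ² = Σ (O − E)² / E
  tailless: (1001 − 992)² / 992 = 0.0817
  tailed: (487 − 496)² / 496 = 0.1633
χ² = 0.0817 + 0.1633 = 0.245

0.245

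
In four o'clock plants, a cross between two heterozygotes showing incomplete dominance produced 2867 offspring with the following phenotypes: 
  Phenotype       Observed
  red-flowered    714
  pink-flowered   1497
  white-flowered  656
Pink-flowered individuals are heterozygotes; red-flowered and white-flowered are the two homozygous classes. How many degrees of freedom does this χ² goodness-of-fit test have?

2

With incomplete dominance, a heterozygote × heterozygote cross gives a 1:2:1 phenotypic ratio.
A goodness-of-fit test with 3 phenotype classes has df = 3 − 1 = 2.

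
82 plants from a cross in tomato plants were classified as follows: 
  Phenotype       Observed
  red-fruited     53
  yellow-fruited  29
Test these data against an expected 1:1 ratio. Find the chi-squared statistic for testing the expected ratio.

7.024

Total ratio parts = 2. Expected numbers out of 82:
  red-fruited: 82 × 1/2 = 41
  yellow-fruited: 82 × 1/2 = 41
χ² = Σ (O − E)² / E
  red-fruited: (53 − 41)² / 41 = 3.5122
  yellow-fruited: (29 − 41)² / 41 = 3.5122
χ² = 3.5122 + 3.5122 = 7.0244 ≈ 7.024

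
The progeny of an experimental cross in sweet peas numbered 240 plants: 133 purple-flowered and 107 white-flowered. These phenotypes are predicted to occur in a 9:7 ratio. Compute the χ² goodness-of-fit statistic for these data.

Expected counts for N = 240 under a 9:7 ratio (total parts = 16):
  purple-flowered: 240 × 9/16 = 135
  white-flowered: 240 × 7/16 = 105
χ² = Σ (O − E)² / E
  purple-flowered: (133 − 135)² / 135 = 0.0296
  white-flowered: (107 − 105)² / 105 = 0.0381
χ² = 0.0296 + 0.0381 = 0.0677 ≈ 0.068

0.068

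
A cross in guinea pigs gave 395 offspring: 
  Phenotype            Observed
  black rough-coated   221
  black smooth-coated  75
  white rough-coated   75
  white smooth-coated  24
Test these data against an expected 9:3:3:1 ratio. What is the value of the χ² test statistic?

0.049

Total ratio parts = 16. Expected numbers out of 395:
  black rough-coated: 395 × 9/16 = 222.1875
  black smooth-coated: 395 × 3/16 = 74.0625
  white rough-coated: 395 × 3/16 = 74.0625
  white smooth-coated: 395 × 1/16 = 24.6875
χ² = Σ (O − E)² / E
  black rough-coated: (221 − 222.1875)² / 222.1875 = 0.0063
  black smooth-coated: (75 − 74.0625)² / 74.0625 = 0.0119
  white rough-coated: (75 − 74.0625)² / 74.0625 = 0.0119
  white smooth-coated: (24 − 24.6875)² / 24.6875 = 0.0191
χ² = 0.0063 + 0.0119 + 0.0119 + 0.0191 = 0.0492 ≈ 0.049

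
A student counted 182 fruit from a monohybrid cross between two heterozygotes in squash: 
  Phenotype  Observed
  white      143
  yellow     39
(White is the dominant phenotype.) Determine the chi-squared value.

1.238

For a monohybrid cross between heterozygotes with complete dominance, the expected phenotypic ratio is 3:1.
Total ratio parts = 4. Expected numbers out of 182:
  white: 182 × 3/4 = 136.5
  yellow: 182 × 1/4 = 45.5
χ² = Σ (O − E)² / E
  white: (143 − 136.5)² / 136.5 = 0.3095
  yellow: (39 − 45.5)² / 45.5 = 0.9286
χ² = 0.3095 + 0.9286 = 1.2381 ≈ 1.238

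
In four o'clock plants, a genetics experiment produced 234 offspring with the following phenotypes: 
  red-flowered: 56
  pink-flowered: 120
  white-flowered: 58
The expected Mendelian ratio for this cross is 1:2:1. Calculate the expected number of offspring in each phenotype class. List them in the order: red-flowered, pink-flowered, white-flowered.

58.5, 117, 58.5

Under the 1:2:1 hypothesis (Σ ratio = 4, N = 234):
  red-flowered: 234 × 1/4 = 58.5
  pink-flowered: 234 × 2/4 = 117
  white-flowered: 234 × 1/4 = 58.5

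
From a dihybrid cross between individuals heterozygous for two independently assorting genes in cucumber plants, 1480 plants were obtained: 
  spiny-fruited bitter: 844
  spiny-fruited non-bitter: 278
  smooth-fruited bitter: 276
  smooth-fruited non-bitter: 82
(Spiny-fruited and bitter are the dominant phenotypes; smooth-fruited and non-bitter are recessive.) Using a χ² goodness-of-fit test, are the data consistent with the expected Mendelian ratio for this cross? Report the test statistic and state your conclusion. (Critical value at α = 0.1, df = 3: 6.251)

A dihybrid F₂ with independent assortment and complete dominance at both loci gives a 9:3:3:1 phenotypic ratio.
Total ratio parts = 16. Expected numbers out of 1480:
  spiny-fruited bitter: 1480 × 9/16 = 832.5
  spiny-fruited non-bitter: 1480 × 3/16 = 277.5
  smooth-fruited bitter: 1480 × 3/16 = 277.5
  smooth-fruited non-bitter: 1480 × 1/16 = 92.5
χ² = Σ (O − E)² / E
  spiny-fruited bitter: (844 − 832.5)² / 832.5 = 0.1589
  spiny-fruited non-bitter: (278 − 277.5)² / 277.5 = 0.0009
  smooth-fruited bitter: (276 − 277.5)² / 277.5 = 0.0081
  smooth-fruited non-bitter: (82 − 92.5)² / 92.5 = 1.1919
χ² = 0.1589 + 0.0009 + 0.0081 + 1.1919 = 1.3598 ≈ 1.360
Degrees of freedom = 4 − 1 = 3; critical value at α = 0.1 is 6.251.
Since 1.360 < 6.251, we fail to reject the null hypothesis — the data are consistent with the 9:3:3:1 ratio.

1.360; consistent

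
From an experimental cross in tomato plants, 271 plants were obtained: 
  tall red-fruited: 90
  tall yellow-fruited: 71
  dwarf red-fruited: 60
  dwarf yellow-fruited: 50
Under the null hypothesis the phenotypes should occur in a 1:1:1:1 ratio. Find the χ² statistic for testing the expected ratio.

Total ratio parts = 4. Expected numbers out of 271:
  tall red-fruited: 271 × 1/4 = 67.75
  tall yellow-fruited: 271 × 1/4 = 67.75
  dwarf red-fruited: 271 × 1/4 = 67.75
  dwarf yellow-fruited: 271 × 1/4 = 67.75
χ² = Σ (O − E)² / E
  tall red-fruited: (90 − 67.75)² / 67.75 = 7.3072
  tall yellow-fruited: (71 − 67.75)² / 67.75 = 0.1559
  dwarf red-fruited: (60 − 67.75)² / 67.75 = 0.8865
  dwarf yellow-fruited: (50 − 67.75)² / 67.75 = 4.6504
χ² = 7.3072 + 0.1559 + 0.8865 + 4.6504 = 13.000

13.000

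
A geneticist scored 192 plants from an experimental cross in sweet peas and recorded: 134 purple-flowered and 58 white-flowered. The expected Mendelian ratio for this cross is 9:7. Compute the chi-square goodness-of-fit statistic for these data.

14.307

Total ratio parts = 16. Expected numbers out of 192:
  purple-flowered: 192 × 9/16 = 108
  white-flowered: 192 × 7/16 = 84
χ² = Σ (O − E)² / E
  purple-flowered: (134 − 108)² / 108 = 6.2593
  white-flowered: (58 − 84)² / 84 = 8.0476
χ² = 6.2593 + 8.0476 = 14.3069 ≈ 14.307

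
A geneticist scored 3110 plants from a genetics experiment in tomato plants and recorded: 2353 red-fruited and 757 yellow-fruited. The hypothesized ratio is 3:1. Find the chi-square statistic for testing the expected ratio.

The 3:1 ratio has 4 parts, so with N = 3110 the expected counts are:
  red-fruited: 3110 × 3/4 = 2332.5
  yellow-fruited: 3110 × 1/4 = 777.5
χ² = Σ (O − E)² / E
  red-fruited: (2353 − 2332.5)² / 2332.5 = 0.1802
  yellow-fruited: (757 − 777.5)² / 777.5 = 0.5405
χ² = 0.1802 + 0.5405 = 0.7207 ≈ 0.721

0.721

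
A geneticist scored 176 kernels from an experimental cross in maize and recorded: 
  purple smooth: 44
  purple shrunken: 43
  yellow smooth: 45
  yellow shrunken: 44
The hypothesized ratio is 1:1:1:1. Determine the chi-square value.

Expected counts for N = 176 under a 1:1:1:1 ratio (total parts = 4):
  purple smooth: 176 × 1/4 = 44
  purple shrunken: 176 × 1/4 = 44
  yellow smooth: 176 × 1/4 = 44
  yellow shrunken: 176 × 1/4 = 44
χ² = Σ (O − E)² / E
  purple smooth: (44 − 44)² / 44 = 0.0000
  purple shrunken: (43 − 44)² / 44 = 0.0227
  yellow smooth: (45 − 44)² / 44 = 0.0227
  yellow shrunken: (44 − 44)² / 44 = 0.0000
χ² = 0.0000 + 0.0227 + 0.0227 + 0.0000 = 0.0454 ≈ 0.045

0.045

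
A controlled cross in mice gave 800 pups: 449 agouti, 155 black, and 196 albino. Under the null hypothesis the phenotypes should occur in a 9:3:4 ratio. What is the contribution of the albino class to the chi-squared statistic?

0.080

Total ratio parts = 16. Expected numbers out of 800:
  agouti: 800 × 9/16 = 450
  black: 800 × 3/16 = 150
  albino: 800 × 4/16 = 200
Contribution of albino: (196 − 200)² / 200 = 0.0800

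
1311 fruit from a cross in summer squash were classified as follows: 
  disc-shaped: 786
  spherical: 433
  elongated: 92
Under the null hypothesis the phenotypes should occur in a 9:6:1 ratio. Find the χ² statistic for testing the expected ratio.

11.425

Total ratio parts = 16. Expected numbers out of 1311:
  disc-shaped: 1311 × 9/16 = 737.4375
  spherical: 1311 × 6/16 = 491.625
  elongated: 1311 × 1/16 = 81.9375
χ² = Σ (O − E)² / E
  disc-shaped: (786 − 737.4375)² / 737.4375 = 3.1980
  spherical: (433 − 491.625)² / 491.625 = 6.9909
  elongated: (92 − 81.9375)² / 81.9375 = 1.2357
χ² = 3.1980 + 6.9909 + 1.2357 = 11.4246 ≈ 11.425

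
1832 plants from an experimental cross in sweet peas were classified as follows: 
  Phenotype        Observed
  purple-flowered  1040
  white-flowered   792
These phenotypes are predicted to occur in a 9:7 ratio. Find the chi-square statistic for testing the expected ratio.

0.200

Total ratio parts = 16. Expected numbers out of 1832:
  purple-flowered: 1832 × 9/16 = 1030.5
  white-flowered: 1832 × 7/16 = 801.5
χ² = Σ (O − E)² / E
  purple-flowered: (1040 − 1030.5)² / 1030.5 = 0.0876
  white-flowered: (792 − 801.5)² / 801.5 = 0.1126
χ² = 0.0876 + 0.1126 = 0.2002 ≈ 0.200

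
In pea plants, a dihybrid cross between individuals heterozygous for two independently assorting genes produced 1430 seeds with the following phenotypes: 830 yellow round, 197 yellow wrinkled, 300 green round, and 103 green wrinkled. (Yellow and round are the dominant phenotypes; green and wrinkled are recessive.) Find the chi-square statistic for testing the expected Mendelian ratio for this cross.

A dihybrid F₂ with independent assortment and complete dominance at both loci gives a 9:3:3:1 phenotypic ratio.
Under the 9:3:3:1 hypothesis (Σ ratio = 16, N = 1430):
  yellow round: 1430 × 9/16 = 804.375
  yellow wrinkled: 1430 × 3/16 = 268.125
  green round: 1430 × 3/16 = 268.125
  green wrinkled: 1430 × 1/16 = 89.375
χ² = Σ (O − E)² / E
  yellow round: (830 − 804.375)² / 804.375 = 0.8163
  yellow wrinkled: (197 − 268.125)² / 268.125 = 18.8672
  green round: (300 − 268.125)² / 268.125 = 3.7893
  green wrinkled: (103 − 89.375)² / 89.375 = 2.0771
χ² = 0.8163 + 18.8672 + 3.7893 + 2.0771 = 25.5499 ≈ 25.550

25.550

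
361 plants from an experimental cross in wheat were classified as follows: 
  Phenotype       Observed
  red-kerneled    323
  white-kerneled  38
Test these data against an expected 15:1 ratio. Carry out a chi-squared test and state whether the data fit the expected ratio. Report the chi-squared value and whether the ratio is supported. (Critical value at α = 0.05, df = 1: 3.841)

Expected counts for N = 361 under a 15:1 ratio (total parts = 16):
  red-kerneled: 361 × 15/16 = 338.4375
  white-kerneled: 361 × 1/16 = 22.5625
χ² = Σ (O − E)² / E
  red-kerneled: (323 − 338.4375)² / 338.4375 = 0.7042
  white-kerneled: (38 − 22.5625)² / 22.5625 = 10.5625
χ² = 0.7042 + 10.5625 = 11.2667 ≈ 11.267
Degrees of freedom = 2 − 1 = 1; critical value at α = 0.05 is 3.841.
Since 11.267 > 3.841, we reject the null hypothesis — the data do not fit the 15:1 ratio.

11.267; not consistent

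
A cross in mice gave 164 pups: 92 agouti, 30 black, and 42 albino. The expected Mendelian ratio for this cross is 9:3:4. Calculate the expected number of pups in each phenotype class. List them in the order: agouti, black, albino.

Total ratio parts = 16. Expected numbers out of 164:
  agouti: 164 × 9/16 = 92.25
  black: 164 × 3/16 = 30.75
  albino: 164 × 4/16 = 41

92.25, 30.75, 41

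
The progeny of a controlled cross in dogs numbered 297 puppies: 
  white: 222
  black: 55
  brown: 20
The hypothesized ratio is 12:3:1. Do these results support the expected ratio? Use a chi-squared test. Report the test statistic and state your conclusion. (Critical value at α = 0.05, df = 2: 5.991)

0.122; consistent

The 12:3:1 ratio has 16 parts, so with N = 297 the expected counts are:
  white: 297 × 12/16 = 222.75
  black: 297 × 3/16 = 55.6875
  brown: 297 × 1/16 = 18.5625
χ² = Σ (O − E)² / E
  white: (222 − 222.75)² / 222.75 = 0.0025
  black: (55 − 55.6875)² / 55.6875 = 0.0085
  brown: (20 − 18.5625)² / 18.5625 = 0.1113
χ² = 0.0025 + 0.0085 + 0.1113 = 0.1223 ≈ 0.122
Degrees of freedom = 3 − 1 = 2; critical value at α = 0.05 is 5.991.
Since 0.122 < 5.991, we fail to reject the null hypothesis — the data are consistent with the 12:3:1 ratio.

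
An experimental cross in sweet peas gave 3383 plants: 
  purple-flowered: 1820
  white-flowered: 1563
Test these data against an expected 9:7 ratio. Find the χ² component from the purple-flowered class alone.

The 9:7 ratio has 16 parts, so with N = 3383 the expected counts are:
  purple-flowered: 3383 × 9/16 = 1902.9375
  white-flowered: 3383 × 7/16 = 1480.0625
Contribution of purple-flowered: (1820 − 1902.9375)² / 1902.9375 = 3.6147

3.615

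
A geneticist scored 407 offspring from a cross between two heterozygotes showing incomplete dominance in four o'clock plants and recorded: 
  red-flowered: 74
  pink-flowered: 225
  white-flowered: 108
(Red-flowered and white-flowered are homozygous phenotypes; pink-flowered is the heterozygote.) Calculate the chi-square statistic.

With incomplete dominance, a heterozygote × heterozygote cross gives a 1:2:1 phenotypic ratio.
The 1:2:1 ratio has 4 parts, so with N = 407 the expected counts are:
  red-flowered: 407 × 1/4 = 101.75
  pink-flowered: 407 × 2/4 = 203.5
  white-flowered: 407 × 1/4 = 101.75
χ² = Σ (O − E)² / E
  red-flowered: (74 − 101.75)² / 101.75 = 7.5682
  pink-flowered: (225 − 203.5)² / 203.5 = 2.2715
  white-flowered: (108 − 101.75)² / 101.75 = 0.3839
χ² = 7.5682 + 2.2715 + 0.3839 = 10.2236 ≈ 10.224

10.224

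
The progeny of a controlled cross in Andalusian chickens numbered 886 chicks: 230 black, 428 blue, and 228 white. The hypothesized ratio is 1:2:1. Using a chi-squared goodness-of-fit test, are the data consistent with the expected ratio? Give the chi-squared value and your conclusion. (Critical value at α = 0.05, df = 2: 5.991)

1.025; consistent

Expected counts for N = 886 under a 1:2:1 ratio (total parts = 4):
  black: 886 × 1/4 = 221.5
  blue: 886 × 2/4 = 443
  white: 886 × 1/4 = 221.5
χ² = Σ (O − E)² / E
  black: (230 − 221.5)² / 221.5 = 0.3262
  blue: (428 − 443)² / 443 = 0.5079
  white: (228 − 221.5)² / 221.5 = 0.1907
χ² = 0.3262 + 0.5079 + 0.1907 = 1.0248 ≈ 1.025
Degrees of freedom = 3 − 1 = 2; critical value at α = 0.05 is 5.991.
Since 1.025 < 5.991, we fail to reject the null hypothesis — the data are consistent with the 1:2:1 ratio.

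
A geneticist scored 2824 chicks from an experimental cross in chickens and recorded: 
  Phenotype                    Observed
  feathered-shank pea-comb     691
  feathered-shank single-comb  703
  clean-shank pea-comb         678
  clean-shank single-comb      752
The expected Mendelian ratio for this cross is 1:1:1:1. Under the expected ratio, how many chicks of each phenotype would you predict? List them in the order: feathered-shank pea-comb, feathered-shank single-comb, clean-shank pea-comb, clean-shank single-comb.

706, 706, 706, 706

Total ratio parts = 4. Expected numbers out of 2824:
  feathered-shank pea-comb: 2824 × 1/4 = 706
  feathered-shank single-comb: 2824 × 1/4 = 706
  clean-shank pea-comb: 2824 × 1/4 = 706
  clean-shank single-comb: 2824 × 1/4 = 706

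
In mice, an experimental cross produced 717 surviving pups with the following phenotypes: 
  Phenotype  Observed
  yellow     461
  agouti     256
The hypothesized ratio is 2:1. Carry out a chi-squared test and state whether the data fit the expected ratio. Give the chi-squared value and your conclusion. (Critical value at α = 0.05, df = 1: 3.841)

1.814; consistent

Under the 2:1 hypothesis (Σ ratio = 3, N = 717):
  yellow: 717 × 2/3 = 478
  agouti: 717 × 1/3 = 239
χ² = Σ (O − E)² / E
  yellow: (461 − 478)² / 478 = 0.6046
  agouti: (256 − 239)² / 239 = 1.2092
χ² = 0.6046 + 1.2092 = 1.8138 ≈ 1.814
Degrees of freedom = 2 − 1 = 1; critical value at α = 0.05 is 3.841.
Since 1.814 < 3.841, we fail to reject the null hypothesis — the data are consistent with the 2:1 ratio.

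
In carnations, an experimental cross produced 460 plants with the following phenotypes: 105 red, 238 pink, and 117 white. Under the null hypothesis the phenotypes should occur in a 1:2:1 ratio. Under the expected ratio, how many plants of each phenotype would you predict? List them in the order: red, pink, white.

The 1:2:1 ratio has 4 parts, so with N = 460 the expected counts are:
  red: 460 × 1/4 = 115
  pink: 460 × 2/4 = 230
  white: 460 × 1/4 = 115

115, 230, 115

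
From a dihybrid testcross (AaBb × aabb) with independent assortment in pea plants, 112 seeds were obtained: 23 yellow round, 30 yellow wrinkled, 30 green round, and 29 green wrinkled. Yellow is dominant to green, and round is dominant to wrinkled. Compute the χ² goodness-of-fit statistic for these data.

A dihybrid testcross with independent assortment gives a 1:1:1:1 ratio.
The 1:1:1:1 ratio has 4 parts, so with N = 112 the expected counts are:
  yellow round: 112 × 1/4 = 28
  yellow wrinkled: 112 × 1/4 = 28
  green round: 112 × 1/4 = 28
  green wrinkled: 112 × 1/4 = 28
χ² = Σ (O − E)² / E
  yellow round: (23 − 28)² / 28 = 0.8929
  yellow wrinkled: (30 − 28)² / 28 = 0.1429
  green round: (30 − 28)² / 28 = 0.1429
  green wrinkled: (29 − 28)² / 28 = 0.0357
χ² = 0.8929 + 0.1429 + 0.1429 + 0.0357 = 1.2144 ≈ 1.214

1.214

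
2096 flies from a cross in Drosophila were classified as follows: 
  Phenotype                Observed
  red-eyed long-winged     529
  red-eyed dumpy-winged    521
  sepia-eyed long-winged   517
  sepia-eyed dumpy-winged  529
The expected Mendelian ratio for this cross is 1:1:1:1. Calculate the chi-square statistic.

0.206

Total ratio parts = 4. Expected numbers out of 2096:
  red-eyed long-winged: 2096 × 1/4 = 524
  red-eyed dumpy-winged: 2096 × 1/4 = 524
  sepia-eyed long-winged: 2096 × 1/4 = 524
  sepia-eyed dumpy-winged: 2096 × 1/4 = 524
χ² = Σ (O − E)² / E
  red-eyed long-winged: (529 − 524)² / 524 = 0.0477
  red-eyed dumpy-winged: (521 − 524)² / 524 = 0.0172
  sepia-eyed long-winged: (517 − 524)² / 524 = 0.0935
  sepia-eyed dumpy-winged: (529 − 524)² / 524 = 0.0477
χ² = 0.0477 + 0.0172 + 0.0935 + 0.0477 = 0.2061 ≈ 0.206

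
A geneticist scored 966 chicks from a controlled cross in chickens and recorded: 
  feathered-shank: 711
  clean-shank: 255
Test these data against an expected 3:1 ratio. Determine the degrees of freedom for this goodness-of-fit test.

1

A goodness-of-fit test with 2 phenotype classes has df = 2 − 1 = 1.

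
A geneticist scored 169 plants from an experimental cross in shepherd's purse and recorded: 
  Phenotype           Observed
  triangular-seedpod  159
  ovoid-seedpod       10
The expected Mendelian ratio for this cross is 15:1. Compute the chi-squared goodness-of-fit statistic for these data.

0.032

Total ratio parts = 16. Expected numbers out of 169:
  triangular-seedpod: 169 × 15/16 = 158.4375
  ovoid-seedpod: 169 × 1/16 = 10.5625
χ² = Σ (O − E)² / E
  triangular-seedpod: (159 − 158.4375)² / 158.4375 = 0.0020
  ovoid-seedpod: (10 − 10.5625)² / 10.5625 = 0.0300
χ² = 0.0020 + 0.0300 = 0.032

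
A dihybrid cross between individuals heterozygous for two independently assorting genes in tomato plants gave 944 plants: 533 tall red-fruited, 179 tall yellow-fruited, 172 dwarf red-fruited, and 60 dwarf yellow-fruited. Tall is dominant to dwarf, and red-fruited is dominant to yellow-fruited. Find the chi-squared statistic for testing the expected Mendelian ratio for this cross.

A dihybrid F₂ with independent assortment and complete dominance at both loci gives a 9:3:3:1 phenotypic ratio.
Under the 9:3:3:1 hypothesis (Σ ratio = 16, N = 944):
  tall red-fruited: 944 × 9/16 = 531
  tall yellow-fruited: 944 × 3/16 = 177
  dwarf red-fruited: 944 × 3/16 = 177
  dwarf yellow-fruited: 944 × 1/16 = 59
χ² = Σ (O − E)² / E
  tall red-fruited: (533 − 531)² / 531 = 0.0075
  tall yellow-fruited: (179 − 177)² / 177 = 0.0226
  dwarf red-fruited: (172 − 177)² / 177 = 0.1412
  dwarf yellow-fruited: (60 − 59)² / 59 = 0.0169
χ² = 0.0075 + 0.0226 + 0.1412 + 0.0169 = 0.1882 ≈ 0.188

0.188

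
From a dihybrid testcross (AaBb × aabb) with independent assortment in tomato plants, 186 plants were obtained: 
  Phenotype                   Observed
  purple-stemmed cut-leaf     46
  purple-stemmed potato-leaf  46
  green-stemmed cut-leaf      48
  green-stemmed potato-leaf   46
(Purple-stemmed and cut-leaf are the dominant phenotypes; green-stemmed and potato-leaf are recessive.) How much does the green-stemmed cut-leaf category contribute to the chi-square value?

0.048

A dihybrid testcross with independent assortment gives a 1:1:1:1 ratio.
The 1:1:1:1 ratio has 4 parts, so with N = 186 the expected counts are:
  purple-stemmed cut-leaf: 186 × 1/4 = 46.5
  purple-stemmed potato-leaf: 186 × 1/4 = 46.5
  green-stemmed cut-leaf: 186 × 1/4 = 46.5
  green-stemmed potato-leaf: 186 × 1/4 = 46.5
Contribution of green-stemmed cut-leaf: (48 − 46.5)² / 46.5 = 0.0484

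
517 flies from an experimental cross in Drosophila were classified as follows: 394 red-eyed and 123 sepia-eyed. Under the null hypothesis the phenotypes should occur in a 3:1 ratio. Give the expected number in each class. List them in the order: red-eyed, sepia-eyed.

Under the 3:1 hypothesis (Σ ratio = 4, N = 517):
  red-eyed: 517 × 3/4 = 387.75
  sepia-eyed: 517 × 1/4 = 129.25

387.75, 129.25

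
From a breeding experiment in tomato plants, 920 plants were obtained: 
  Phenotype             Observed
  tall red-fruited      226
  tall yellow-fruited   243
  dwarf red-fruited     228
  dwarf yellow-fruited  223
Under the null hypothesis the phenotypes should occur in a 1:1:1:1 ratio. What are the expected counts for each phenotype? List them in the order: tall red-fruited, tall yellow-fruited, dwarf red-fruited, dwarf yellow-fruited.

230, 230, 230, 230

Under the 1:1:1:1 hypothesis (Σ ratio = 4, N = 920):
  tall red-fruited: 920 × 1/4 = 230
  tall yellow-fruited: 920 × 1/4 = 230
  dwarf red-fruited: 920 × 1/4 = 230
  dwarf yellow-fruited: 920 × 1/4 = 230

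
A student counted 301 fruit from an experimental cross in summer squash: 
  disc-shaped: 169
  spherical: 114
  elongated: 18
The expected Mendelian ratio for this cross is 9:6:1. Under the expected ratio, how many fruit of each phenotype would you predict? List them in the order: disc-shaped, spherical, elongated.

The 9:6:1 ratio has 16 parts, so with N = 301 the expected counts are:
  disc-shaped: 301 × 9/16 = 169.3125
  spherical: 301 × 6/16 = 112.875
  elongated: 301 × 1/16 = 18.8125

169.3125, 112.875, 18.8125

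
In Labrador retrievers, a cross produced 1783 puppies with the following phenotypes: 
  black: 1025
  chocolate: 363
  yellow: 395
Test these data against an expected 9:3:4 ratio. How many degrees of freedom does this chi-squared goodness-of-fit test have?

2

A goodness-of-fit test with 3 phenotype classes has df = 3 − 1 = 2.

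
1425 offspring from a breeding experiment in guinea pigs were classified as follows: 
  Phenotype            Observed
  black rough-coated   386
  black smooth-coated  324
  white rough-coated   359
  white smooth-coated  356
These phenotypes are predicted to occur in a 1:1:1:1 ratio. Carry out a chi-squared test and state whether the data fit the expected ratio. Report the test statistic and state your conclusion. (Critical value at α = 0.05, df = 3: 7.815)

5.425; consistent

Total ratio parts = 4. Expected numbers out of 1425:
  black rough-coated: 1425 × 1/4 = 356.25
  black smooth-coated: 1425 × 1/4 = 356.25
  white rough-coated: 1425 × 1/4 = 356.25
  white smooth-coated: 1425 × 1/4 = 356.25
χ² = Σ (O − E)² / E
  black rough-coated: (386 − 356.25)² / 356.25 = 2.4844
  black smooth-coated: (324 − 356.25)² / 356.25 = 2.9195
  white rough-coated: (359 − 356.25)² / 356.25 = 0.0212
  white smooth-coated: (356 − 356.25)² / 356.25 = 0.0002
χ² = 2.4844 + 2.9195 + 0.0212 + 0.0002 = 5.4253 ≈ 5.425
Degrees of freedom = 4 − 1 = 3; critical value at α = 0.05 is 7.815.
Since 5.425 < 7.815, we fail to reject the null hypothesis — the data are consistent with the 1:1:1:1 ratio.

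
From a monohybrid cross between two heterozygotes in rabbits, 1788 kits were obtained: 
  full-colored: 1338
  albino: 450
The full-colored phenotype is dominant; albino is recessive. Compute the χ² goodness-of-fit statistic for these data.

0.027

For a monohybrid cross between heterozygotes with complete dominance, the expected phenotypic ratio is 3:1.
Expected counts for N = 1788 under a 3:1 ratio (total parts = 4):
  full-colored: 1788 × 3/4 = 1341
  albino: 1788 × 1/4 = 447
χ² = Σ (O − E)² / E
  full-colored: (1338 − 1341)² / 1341 = 0.0067
  albino: (450 − 447)² / 447 = 0.0201
χ² = 0.0067 + 0.0201 = 0.0268 ≈ 0.027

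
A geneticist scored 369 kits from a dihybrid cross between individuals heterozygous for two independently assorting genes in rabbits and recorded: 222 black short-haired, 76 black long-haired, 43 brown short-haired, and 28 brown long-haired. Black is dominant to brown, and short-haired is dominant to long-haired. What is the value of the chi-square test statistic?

12.644

A dihybrid F₂ with independent assortment and complete dominance at both loci gives a 9:3:3:1 phenotypic ratio.
The 9:3:3:1 ratio has 16 parts, so with N = 369 the expected counts are:
  black short-haired: 369 × 9/16 = 207.5625
  black long-haired: 369 × 3/16 = 69.1875
  brown short-haired: 369 × 3/16 = 69.1875
  brown long-haired: 369 × 1/16 = 23.0625
χ² = Σ (O − E)² / E
  black short-haired: (222 − 207.5625)² / 207.5625 = 1.0042
  black long-haired: (76 − 69.1875)² / 69.1875 = 0.6708
  brown short-haired: (43 − 69.1875)² / 69.1875 = 9.9120
  brown long-haired: (28 − 23.0625)² / 23.0625 = 1.0571
χ² = 1.0042 + 0.6708 + 9.9120 + 1.0571 = 12.6441 ≈ 12.644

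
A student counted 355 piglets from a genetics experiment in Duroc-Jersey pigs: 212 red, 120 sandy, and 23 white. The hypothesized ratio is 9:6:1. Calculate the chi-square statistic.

The 9:6:1 ratio has 16 parts, so with N = 355 the expected counts are:
  red: 355 × 9/16 = 199.6875
  sandy: 355 × 6/16 = 133.125
  white: 355 × 1/16 = 22.1875
χ² = Σ (O − E)² / E
  red: (212 − 199.6875)² / 199.6875 = 0.7592
  sandy: (120 − 133.125)² / 133.125 = 1.2940
  white: (23 − 22.1875)² / 22.1875 = 0.0298
χ² = 0.7592 + 1.2940 + 0.0298 = 2.083

2.083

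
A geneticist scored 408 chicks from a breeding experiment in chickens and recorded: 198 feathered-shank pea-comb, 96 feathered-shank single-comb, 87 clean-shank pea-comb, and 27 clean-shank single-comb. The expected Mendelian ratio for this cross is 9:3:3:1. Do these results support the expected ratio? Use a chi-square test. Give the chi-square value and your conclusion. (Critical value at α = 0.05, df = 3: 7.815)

Under the 9:3:3:1 hypothesis (Σ ratio = 16, N = 408):
  feathered-shank pea-comb: 408 × 9/16 = 229.5
  feathered-shank single-comb: 408 × 3/16 = 76.5
  clean-shank pea-comb: 408 × 3/16 = 76.5
  clean-shank single-comb: 408 × 1/16 = 25.5
χ² = Σ (O − E)² / E
  feathered-shank pea-comb: (198 − 229.5)² / 229.5 = 4.3235
  feathered-shank single-comb: (96 − 76.5)² / 76.5 = 4.9706
  clean-shank pea-comb: (87 − 76.5)² / 76.5 = 1.4412
  clean-shank single-comb: (27 − 25.5)² / 25.5 = 0.0882
χ² = 4.3235 + 4.9706 + 1.4412 + 0.0882 = 10.8235 ≈ 10.824
Degrees of freedom = 4 − 1 = 3; critical value at α = 0.05 is 7.815.
Since 10.824 > 7.815, we reject the null hypothesis — the data do not fit the 9:3:3:1 ratio.

10.824; not consistent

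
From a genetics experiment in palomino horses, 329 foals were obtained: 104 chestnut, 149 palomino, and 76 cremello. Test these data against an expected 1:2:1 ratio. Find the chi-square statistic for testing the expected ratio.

The 1:2:1 ratio has 4 parts, so with N = 329 the expected counts are:
  chestnut: 329 × 1/4 = 82.25
  palomino: 329 × 2/4 = 164.5
  cremello: 329 × 1/4 = 82.25
χ² = Σ (O − E)² / E
  chestnut: (104 − 82.25)² / 82.25 = 5.7515
  palomino: (149 − 164.5)² / 164.5 = 1.4605
  cremello: (76 − 82.25)² / 82.25 = 0.4749
χ² = 5.7515 + 1.4605 + 0.4749 = 7.6869 ≈ 7.687

7.687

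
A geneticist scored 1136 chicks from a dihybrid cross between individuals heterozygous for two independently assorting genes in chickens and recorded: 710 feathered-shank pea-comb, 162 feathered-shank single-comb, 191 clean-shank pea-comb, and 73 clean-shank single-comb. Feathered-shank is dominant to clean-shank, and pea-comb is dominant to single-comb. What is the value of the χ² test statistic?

A dihybrid F₂ with independent assortment and complete dominance at both loci gives a 9:3:3:1 phenotypic ratio.
The 9:3:3:1 ratio has 16 parts, so with N = 1136 the expected counts are:
  feathered-shank pea-comb: 1136 × 9/16 = 639
  feathered-shank single-comb: 1136 × 3/16 = 213
  clean-shank pea-comb: 1136 × 3/16 = 213
  clean-shank single-comb: 1136 × 1/16 = 71
χ² = Σ (O − E)² / E
  feathered-shank pea-comb: (710 − 639)² / 639 = 7.8889
  feathered-shank single-comb: (162 − 213)² / 213 = 12.2113
  clean-shank pea-comb: (191 − 213)² / 213 = 2.2723
  clean-shank single-comb: (73 − 71)² / 71 = 0.0563
χ² = 7.8889 + 12.2113 + 2.2723 + 0.0563 = 22.4288 ≈ 22.429

22.429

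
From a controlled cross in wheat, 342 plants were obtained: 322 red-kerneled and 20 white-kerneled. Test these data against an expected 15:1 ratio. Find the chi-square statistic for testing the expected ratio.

Expected counts for N = 342 under a 15:1 ratio (total parts = 16):
  red-kerneled: 342 × 15/16 = 320.625
  white-kerneled: 342 × 1/16 = 21.375
χ² = Σ (O − E)² / E
  red-kerneled: (322 − 320.625)² / 320.625 = 0.0059
  white-kerneled: (20 − 21.375)² / 21.375 = 0.0885
χ² = 0.0059 + 0.0885 = 0.0944 ≈ 0.094

0.094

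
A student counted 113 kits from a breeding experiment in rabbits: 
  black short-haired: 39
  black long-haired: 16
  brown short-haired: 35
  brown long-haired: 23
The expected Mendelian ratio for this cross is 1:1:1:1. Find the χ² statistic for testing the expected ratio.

Total ratio parts = 4. Expected numbers out of 113:
  black short-haired: 113 × 1/4 = 28.25
  black long-haired: 113 × 1/4 = 28.25
  brown short-haired: 113 × 1/4 = 28.25
  brown long-haired: 113 × 1/4 = 28.25
χ² = Σ (O − E)² / E
  black short-haired: (39 − 28.25)² / 28.25 = 4.0907
  black long-haired: (16 − 28.25)² / 28.25 = 5.3119
  brown short-haired: (35 − 28.25)² / 28.25 = 1.6128
  brown long-haired: (23 − 28.25)² / 28.25 = 0.9757
χ² = 4.0907 + 5.3119 + 1.6128 + 0.9757 = 11.9911 ≈ 11.991

11.991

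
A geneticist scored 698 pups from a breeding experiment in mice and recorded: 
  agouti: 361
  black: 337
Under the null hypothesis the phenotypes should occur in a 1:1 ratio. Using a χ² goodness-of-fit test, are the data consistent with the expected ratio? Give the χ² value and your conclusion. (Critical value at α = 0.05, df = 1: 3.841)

0.825; consistent

Expected counts for N = 698 under a 1:1 ratio (total parts = 2):
  agouti: 698 × 1/2 = 349
  black: 698 × 1/2 = 349
χ² = Σ (O − E)² / E
  agouti: (361 − 349)² / 349 = 0.4126
  black: (337 − 349)² / 349 = 0.4126
χ² = 0.4126 + 0.4126 = 0.8252 ≈ 0.825
Degrees of freedom = 2 − 1 = 1; critical value at α = 0.05 is 3.841.
Since 0.825 < 3.841, we fail to reject the null hypothesis — the data are consistent with the 1:1 ratio.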